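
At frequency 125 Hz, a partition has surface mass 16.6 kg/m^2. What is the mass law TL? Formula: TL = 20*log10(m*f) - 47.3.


m * f = 16.6 * 125 = 2075
20*log10(2075) = 66.3404 dB
TL = 66.3404 - 47.3 = 19.04 dB


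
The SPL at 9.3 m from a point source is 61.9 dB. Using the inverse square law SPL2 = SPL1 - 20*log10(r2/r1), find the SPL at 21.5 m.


r2/r1 = 21.5/9.3 = 2.31183
Correction = 20*log10(2.31183) = 7.27912 dB
SPL2 = 61.9 - 7.27912 = 54.621 dB


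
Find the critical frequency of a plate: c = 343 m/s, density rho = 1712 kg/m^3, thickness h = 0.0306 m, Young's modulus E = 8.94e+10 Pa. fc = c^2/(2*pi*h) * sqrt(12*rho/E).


12*rho/E = 12*1712/8.94e+10 = 2.29799e-07
sqrt(12*rho/E) = sqrt(2.29799e-07) = 0.000479374
c^2/(2*pi*h) = 343^2/(2*pi*0.0306) = 611909
fc = 611909 * 0.000479374 = 293.33 Hz


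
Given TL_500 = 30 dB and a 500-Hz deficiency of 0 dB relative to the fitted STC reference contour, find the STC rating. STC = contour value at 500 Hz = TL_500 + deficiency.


By ASTM E413, STC = value of the fitted reference contour at 500 Hz.
Contour value at 500 Hz = TL_500 + deficiency = 30 + 0 = 30
STC = 30


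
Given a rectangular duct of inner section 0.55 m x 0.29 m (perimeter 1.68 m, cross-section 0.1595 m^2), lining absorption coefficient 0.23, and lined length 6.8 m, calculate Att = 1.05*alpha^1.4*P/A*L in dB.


alpha^1.4 = 0.23^1.4 = 0.127767
Attenuation rate = 1.05 * alpha^1.4 * P / A
= 1.05 * 0.127767 * 1.68 / 0.1595 = 1.41305 dB/m
Total Att = 1.41305 * 6.8 = 9.6087 dB


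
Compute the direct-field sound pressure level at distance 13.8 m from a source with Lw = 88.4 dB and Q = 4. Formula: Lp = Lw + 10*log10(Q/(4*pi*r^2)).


4*pi*r^2 = 4*pi*13.8^2 = 2393.14 m^2
Q / (4*pi*r^2) = 4 / 2393.14 = 0.00167144
Lp = 88.4 + 10*log10(0.00167144) = 60.631 dB


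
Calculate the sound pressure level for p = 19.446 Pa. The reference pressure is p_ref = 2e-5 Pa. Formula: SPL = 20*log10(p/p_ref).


p / p_ref = 19.446 / 2e-5 = 972300
SPL = 20 * log10(972300) = 119.76 dB


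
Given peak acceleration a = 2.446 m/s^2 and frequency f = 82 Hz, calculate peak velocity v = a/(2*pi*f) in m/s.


omega = 2*pi*f = 2*pi*82 = 515.221 rad/s
v = a / omega = 2.446 / 515.221 = 0.0047475 m/s


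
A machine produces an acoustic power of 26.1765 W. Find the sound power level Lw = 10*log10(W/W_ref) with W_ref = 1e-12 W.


W / W_ref = 26.1765 / 1e-12 = 2.61765e+13
Lw = 10 * log10(2.61765e+13) = 134.18 dB


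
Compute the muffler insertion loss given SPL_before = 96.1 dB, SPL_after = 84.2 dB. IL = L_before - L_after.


Insertion loss = SPL without muffler - SPL with muffler
IL = 96.1 - 84.2 = 11.9 dB


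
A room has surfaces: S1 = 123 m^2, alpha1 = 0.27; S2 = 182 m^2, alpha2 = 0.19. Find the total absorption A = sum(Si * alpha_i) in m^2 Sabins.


123 * 0.27 = 33.21
182 * 0.19 = 34.58
A_total = 33.21 + 34.58 = 67.79 m^2


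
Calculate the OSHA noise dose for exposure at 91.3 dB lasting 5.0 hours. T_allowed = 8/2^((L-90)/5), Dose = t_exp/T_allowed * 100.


T_allowed = 8 / 2^((91.3 - 90)/5) = 6.6807 hr
Dose = 5.0 / 6.6807 * 100 = 74.842 %


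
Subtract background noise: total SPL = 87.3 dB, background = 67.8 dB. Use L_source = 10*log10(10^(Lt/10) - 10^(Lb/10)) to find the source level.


10^(87.3/10) = 5.37032e+08
10^(67.8/10) = 6.0256e+06
Difference = 5.37032e+08 - 6.0256e+06 = 5.31006e+08
L_source = 10*log10(5.31006e+08) = 87.251 dB


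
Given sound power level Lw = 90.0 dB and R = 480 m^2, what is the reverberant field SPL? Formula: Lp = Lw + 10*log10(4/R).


4/R = 4/480 = 0.00833333
Lp = 90.0 + 10*log10(0.00833333) = 69.208 dB


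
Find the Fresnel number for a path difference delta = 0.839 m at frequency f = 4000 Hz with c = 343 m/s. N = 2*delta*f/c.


N = 2*delta*f/c = 2*delta/lambda, where lambda = c/f
lambda = 343 / 4000 = 0.08575 m
N = 2 * 0.839 / 0.08575 = 19.569


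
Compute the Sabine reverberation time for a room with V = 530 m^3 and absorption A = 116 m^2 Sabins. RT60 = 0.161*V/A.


RT60 = 0.161 * 530 / 116 = 0.7356 s


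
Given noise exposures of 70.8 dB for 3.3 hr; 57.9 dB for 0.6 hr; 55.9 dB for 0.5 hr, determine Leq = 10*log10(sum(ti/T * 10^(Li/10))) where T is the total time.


T_total = 3.3 + 0.6 + 0.5 = 4.4 hr
(3.3/4.4) * 10^(70.8/10) = 9.01698e+06
(0.6/4.4) * 10^(57.9/10) = 84081.1
(0.5/4.4) * 10^(55.9/10) = 44209.7
Sum = 9.01698e+06 + 84081.1 + 44209.7 = 9.14527e+06
Leq = 10*log10(9.14527e+06) = 69.612 dB


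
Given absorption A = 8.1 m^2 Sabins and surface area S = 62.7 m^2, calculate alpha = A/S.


Absorption coefficient = absorbed power / incident power
alpha = A / S = 8.1 / 62.7 = 0.12919


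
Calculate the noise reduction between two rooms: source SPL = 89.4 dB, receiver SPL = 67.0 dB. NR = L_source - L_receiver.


NR = L_source - L_receiver (difference between source and receiving room levels)
NR = 89.4 - 67.0 = 22.4 dB


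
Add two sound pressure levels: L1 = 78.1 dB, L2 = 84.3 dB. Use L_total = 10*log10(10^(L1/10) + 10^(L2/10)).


10^(78.1/10) = 6.45654e+07
10^(84.3/10) = 2.69153e+08
Sum = 6.45654e+07 + 2.69153e+08 = 3.33718e+08
L_total = 10*log10(3.33718e+08) = 85.234 dB


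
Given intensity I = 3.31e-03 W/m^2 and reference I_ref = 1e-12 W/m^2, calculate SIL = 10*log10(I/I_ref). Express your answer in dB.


I / I_ref = 3.31e-03 / 1e-12 = 3.31e+09
SIL = 10 * log10(3.31e+09) = 95.198 dB


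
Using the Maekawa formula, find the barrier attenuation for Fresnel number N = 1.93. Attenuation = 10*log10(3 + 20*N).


3 + 20*N = 3 + 20*1.93 = 41.6
Att = 10*log10(41.6) = 16.191 dB


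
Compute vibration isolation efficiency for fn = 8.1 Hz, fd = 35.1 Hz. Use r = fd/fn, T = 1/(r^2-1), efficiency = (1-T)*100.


r = 35.1 / 8.1 = 4.33333
r^2 - 1 = 4.33333^2 - 1 = 17.7777
T = 1/17.7777 = 0.0562502
Efficiency = (1 - 0.0562502)*100 = 94.375 %


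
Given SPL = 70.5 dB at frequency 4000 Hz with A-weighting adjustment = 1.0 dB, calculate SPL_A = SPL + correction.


A-weighting table: 4000 Hz -> 1.0 dB correction
SPL_A = SPL + correction = 70.5 + (1.0) = 71.5 dBA


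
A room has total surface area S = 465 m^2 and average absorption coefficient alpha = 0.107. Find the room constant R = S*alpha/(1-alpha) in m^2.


R = 465 * 0.107 / (1 - 0.107) = 55.717 m^2


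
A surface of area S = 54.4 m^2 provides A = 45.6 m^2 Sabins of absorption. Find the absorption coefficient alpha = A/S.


Absorption coefficient = absorbed power / incident power
alpha = A / S = 45.6 / 54.4 = 0.83824


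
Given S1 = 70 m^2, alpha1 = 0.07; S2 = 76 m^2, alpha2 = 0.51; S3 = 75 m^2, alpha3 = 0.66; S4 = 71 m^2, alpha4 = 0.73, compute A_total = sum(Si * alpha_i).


70 * 0.07 = 4.9
76 * 0.51 = 38.76
75 * 0.66 = 49.5
71 * 0.73 = 51.83
A_total = 4.9 + 38.76 + 49.5 + 51.83 = 144.99 m^2


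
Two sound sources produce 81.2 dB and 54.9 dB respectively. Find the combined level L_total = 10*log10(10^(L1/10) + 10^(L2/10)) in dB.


10^(81.2/10) = 1.31826e+08
10^(54.9/10) = 309030
Sum = 1.31826e+08 + 309030 = 1.32135e+08
L_total = 10*log10(1.32135e+08) = 81.21 dB


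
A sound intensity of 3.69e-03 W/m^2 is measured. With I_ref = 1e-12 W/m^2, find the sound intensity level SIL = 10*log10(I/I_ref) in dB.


I / I_ref = 3.69e-03 / 1e-12 = 3.69e+09
SIL = 10 * log10(3.69e+09) = 95.67 dB


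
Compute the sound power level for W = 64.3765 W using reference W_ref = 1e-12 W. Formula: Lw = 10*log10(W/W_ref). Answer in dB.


W / W_ref = 64.3765 / 1e-12 = 6.43765e+13
Lw = 10 * log10(6.43765e+13) = 138.09 dB


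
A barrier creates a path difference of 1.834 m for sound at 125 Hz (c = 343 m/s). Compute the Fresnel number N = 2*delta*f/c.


N = 2*delta*f/c = 2*delta/lambda, where lambda = c/f
lambda = 343 / 125 = 2.744 m
N = 2 * 1.834 / 2.744 = 1.3367


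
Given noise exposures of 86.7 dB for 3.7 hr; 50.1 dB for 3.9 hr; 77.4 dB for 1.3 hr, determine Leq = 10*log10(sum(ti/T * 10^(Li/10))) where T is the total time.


T_total = 3.7 + 3.9 + 1.3 = 8.9 hr
(3.7/8.9) * 10^(86.7/10) = 1.94452e+08
(3.9/8.9) * 10^(50.1/10) = 44840.9
(1.3/8.9) * 10^(77.4/10) = 8.027e+06
Sum = 1.94452e+08 + 44840.9 + 8.027e+06 = 2.02524e+08
Leq = 10*log10(2.02524e+08) = 83.065 dB


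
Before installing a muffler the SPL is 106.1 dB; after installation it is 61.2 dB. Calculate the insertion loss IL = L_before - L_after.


Insertion loss = SPL without muffler - SPL with muffler
IL = 106.1 - 61.2 = 44.9 dB


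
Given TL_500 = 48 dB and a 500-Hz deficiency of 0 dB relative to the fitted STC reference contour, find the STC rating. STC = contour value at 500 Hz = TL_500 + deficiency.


By ASTM E413, STC = value of the fitted reference contour at 500 Hz.
Contour value at 500 Hz = TL_500 + deficiency = 48 + 0 = 48
STC = 48


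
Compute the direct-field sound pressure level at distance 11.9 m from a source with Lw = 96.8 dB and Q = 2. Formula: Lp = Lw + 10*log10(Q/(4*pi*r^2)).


4*pi*r^2 = 4*pi*11.9^2 = 1779.52 m^2
Q / (4*pi*r^2) = 2 / 1779.52 = 0.0011239
Lp = 96.8 + 10*log10(0.0011239) = 67.307 dB


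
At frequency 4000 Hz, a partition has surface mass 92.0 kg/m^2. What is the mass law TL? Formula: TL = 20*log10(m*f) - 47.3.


m * f = 92.0 * 4000 = 368000
20*log10(368000) = 111.317 dB
TL = 111.317 - 47.3 = 64.017 dB


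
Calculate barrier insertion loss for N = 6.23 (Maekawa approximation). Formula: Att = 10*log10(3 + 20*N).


3 + 20*N = 3 + 20*6.23 = 127.6
Att = 10*log10(127.6) = 21.059 dB


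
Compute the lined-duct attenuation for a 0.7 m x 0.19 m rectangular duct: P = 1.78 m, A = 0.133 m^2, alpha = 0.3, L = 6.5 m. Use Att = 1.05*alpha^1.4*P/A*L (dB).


alpha^1.4 = 0.3^1.4 = 0.18534
Attenuation rate = 1.05 * alpha^1.4 * P / A
= 1.05 * 0.18534 * 1.78 / 0.133 = 2.60451 dB/m
Total Att = 2.60451 * 6.5 = 16.929 dB


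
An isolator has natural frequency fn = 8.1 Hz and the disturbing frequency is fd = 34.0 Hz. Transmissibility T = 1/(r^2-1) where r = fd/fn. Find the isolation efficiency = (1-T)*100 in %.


r = 34.0 / 8.1 = 4.19753
r^2 - 1 = 4.19753^2 - 1 = 16.6193
T = 1/16.6193 = 0.060171
Efficiency = (1 - 0.060171)*100 = 93.983 %


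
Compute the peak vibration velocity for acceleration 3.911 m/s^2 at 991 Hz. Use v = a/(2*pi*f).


omega = 2*pi*f = 2*pi*991 = 6226.64 rad/s
v = a / omega = 3.911 / 6226.64 = 0.00062811 m/s


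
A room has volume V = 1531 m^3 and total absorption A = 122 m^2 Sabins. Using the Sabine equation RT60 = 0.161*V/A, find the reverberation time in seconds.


RT60 = 0.161 * 1531 / 122 = 2.0204 s


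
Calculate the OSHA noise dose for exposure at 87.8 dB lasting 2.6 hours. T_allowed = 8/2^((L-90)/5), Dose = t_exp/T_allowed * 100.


T_allowed = 8 / 2^((87.8 - 90)/5) = 10.8528 hr
Dose = 2.6 / 10.8528 * 100 = 23.957 %


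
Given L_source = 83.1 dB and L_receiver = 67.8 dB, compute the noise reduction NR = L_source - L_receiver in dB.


NR = L_source - L_receiver (difference between source and receiving room levels)
NR = 83.1 - 67.8 = 15.3 dB


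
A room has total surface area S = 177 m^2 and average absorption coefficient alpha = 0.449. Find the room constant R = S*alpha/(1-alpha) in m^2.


R = 177 * 0.449 / (1 - 0.449) = 144.23 m^2


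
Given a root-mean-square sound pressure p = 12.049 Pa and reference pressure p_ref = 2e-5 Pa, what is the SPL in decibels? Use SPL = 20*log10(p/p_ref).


p / p_ref = 12.049 / 2e-5 = 602450
SPL = 20 * log10(602450) = 115.6 dB


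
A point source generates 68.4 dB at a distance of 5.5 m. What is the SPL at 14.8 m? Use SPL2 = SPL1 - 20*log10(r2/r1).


r2/r1 = 14.8/5.5 = 2.69091
Correction = 20*log10(2.69091) = 8.59798 dB
SPL2 = 68.4 - 8.59798 = 59.802 dB


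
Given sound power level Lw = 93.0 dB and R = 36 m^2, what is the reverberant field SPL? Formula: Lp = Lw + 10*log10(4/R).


4/R = 4/36 = 0.111111
Lp = 93.0 + 10*log10(0.111111) = 83.458 dB


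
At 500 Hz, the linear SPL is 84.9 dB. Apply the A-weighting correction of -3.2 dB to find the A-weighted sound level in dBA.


A-weighting table: 500 Hz -> -3.2 dB correction
SPL_A = SPL + correction = 84.9 + (-3.2) = 81.7 dBA


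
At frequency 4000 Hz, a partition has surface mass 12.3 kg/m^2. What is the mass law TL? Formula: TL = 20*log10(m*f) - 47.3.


m * f = 12.3 * 4000 = 49200
20*log10(49200) = 93.8393 dB
TL = 93.8393 - 47.3 = 46.539 dB


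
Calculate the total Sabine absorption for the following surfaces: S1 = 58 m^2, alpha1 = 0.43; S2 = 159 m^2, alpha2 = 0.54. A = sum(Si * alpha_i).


58 * 0.43 = 24.94
159 * 0.54 = 85.86
A_total = 24.94 + 85.86 = 110.8 m^2


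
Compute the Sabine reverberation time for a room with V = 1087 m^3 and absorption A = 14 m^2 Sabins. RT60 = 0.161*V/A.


RT60 = 0.161 * 1087 / 14 = 12.501 s


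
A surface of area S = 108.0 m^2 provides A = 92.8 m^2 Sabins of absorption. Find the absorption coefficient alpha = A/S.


Absorption coefficient = absorbed power / incident power
alpha = A / S = 92.8 / 108.0 = 0.85926


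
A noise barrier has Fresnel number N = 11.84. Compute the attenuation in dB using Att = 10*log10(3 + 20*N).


3 + 20*N = 3 + 20*11.84 = 239.8
Att = 10*log10(239.8) = 23.798 dB


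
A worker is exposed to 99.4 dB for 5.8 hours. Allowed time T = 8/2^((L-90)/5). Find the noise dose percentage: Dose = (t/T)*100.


T_allowed = 8 / 2^((99.4 - 90)/5) = 2.17347 hr
Dose = 5.8 / 2.17347 * 100 = 266.85 %


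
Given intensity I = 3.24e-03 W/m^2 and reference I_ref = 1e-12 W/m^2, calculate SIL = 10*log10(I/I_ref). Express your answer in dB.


I / I_ref = 3.24e-03 / 1e-12 = 3.24e+09
SIL = 10 * log10(3.24e+09) = 95.105 dB


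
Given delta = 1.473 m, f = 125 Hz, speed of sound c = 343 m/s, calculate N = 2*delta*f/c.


N = 2*delta*f/c = 2*delta/lambda, where lambda = c/f
lambda = 343 / 125 = 2.744 m
N = 2 * 1.473 / 2.744 = 1.0736


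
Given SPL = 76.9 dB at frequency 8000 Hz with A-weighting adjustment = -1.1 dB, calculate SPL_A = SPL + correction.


A-weighting table: 8000 Hz -> -1.1 dB correction
SPL_A = SPL + correction = 76.9 + (-1.1) = 75.8 dBA


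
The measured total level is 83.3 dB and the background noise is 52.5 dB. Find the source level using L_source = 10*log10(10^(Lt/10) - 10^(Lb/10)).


10^(83.3/10) = 2.13796e+08
10^(52.5/10) = 177828
Difference = 2.13796e+08 - 177828 = 2.13618e+08
L_source = 10*log10(2.13618e+08) = 83.296 dB


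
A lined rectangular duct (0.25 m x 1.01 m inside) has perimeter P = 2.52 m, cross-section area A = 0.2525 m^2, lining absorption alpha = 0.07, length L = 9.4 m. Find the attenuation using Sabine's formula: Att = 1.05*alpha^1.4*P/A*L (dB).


alpha^1.4 = 0.07^1.4 = 0.0241622
Attenuation rate = 1.05 * alpha^1.4 * P / A
= 1.05 * 0.0241622 * 2.52 / 0.2525 = 0.253201 dB/m
Total Att = 0.253201 * 9.4 = 2.3801 dB


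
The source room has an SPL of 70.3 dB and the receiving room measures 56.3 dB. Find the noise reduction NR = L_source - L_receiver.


NR = L_source - L_receiver (difference between source and receiving room levels)
NR = 70.3 - 56.3 = 14 dB


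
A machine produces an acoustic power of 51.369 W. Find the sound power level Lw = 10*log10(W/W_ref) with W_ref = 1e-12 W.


W / W_ref = 51.369 / 1e-12 = 5.1369e+13
Lw = 10 * log10(5.1369e+13) = 137.11 dB


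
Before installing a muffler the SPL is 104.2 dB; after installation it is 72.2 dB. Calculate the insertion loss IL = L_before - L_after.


Insertion loss = SPL without muffler - SPL with muffler
IL = 104.2 - 72.2 = 32 dB


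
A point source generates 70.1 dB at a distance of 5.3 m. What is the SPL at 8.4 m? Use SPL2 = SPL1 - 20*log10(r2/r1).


r2/r1 = 8.4/5.3 = 1.58491
Correction = 20*log10(1.58491) = 4.00009 dB
SPL2 = 70.1 - 4.00009 = 66.1 dB


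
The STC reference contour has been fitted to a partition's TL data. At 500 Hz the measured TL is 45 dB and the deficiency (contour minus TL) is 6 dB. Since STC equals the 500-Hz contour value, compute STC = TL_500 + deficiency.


By ASTM E413, STC = value of the fitted reference contour at 500 Hz.
Contour value at 500 Hz = TL_500 + deficiency = 45 + 6 = 51
STC = 51


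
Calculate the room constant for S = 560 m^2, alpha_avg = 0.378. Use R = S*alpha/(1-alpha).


R = 560 * 0.378 / (1 - 0.378) = 340.32 m^2


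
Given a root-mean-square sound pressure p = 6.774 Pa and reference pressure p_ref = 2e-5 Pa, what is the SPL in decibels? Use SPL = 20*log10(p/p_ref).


p / p_ref = 6.774 / 2e-5 = 338700
SPL = 20 * log10(338700) = 110.6 dB


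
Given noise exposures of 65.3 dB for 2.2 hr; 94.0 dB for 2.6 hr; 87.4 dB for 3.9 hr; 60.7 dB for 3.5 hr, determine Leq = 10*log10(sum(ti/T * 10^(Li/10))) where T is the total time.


T_total = 2.2 + 2.6 + 3.9 + 3.5 = 12.2 hr
(2.2/12.2) * 10^(65.3/10) = 611030
(2.6/12.2) * 10^(94.0/10) = 5.3532e+08
(3.9/12.2) * 10^(87.4/10) = 1.75673e+08
(3.5/12.2) * 10^(60.7/10) = 337061
Sum = 611030 + 5.3532e+08 + 1.75673e+08 + 337061 = 7.11941e+08
Leq = 10*log10(7.11941e+08) = 88.524 dB


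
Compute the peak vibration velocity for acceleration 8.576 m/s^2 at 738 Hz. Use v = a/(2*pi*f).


omega = 2*pi*f = 2*pi*738 = 4636.99 rad/s
v = a / omega = 8.576 / 4636.99 = 0.0018495 m/s


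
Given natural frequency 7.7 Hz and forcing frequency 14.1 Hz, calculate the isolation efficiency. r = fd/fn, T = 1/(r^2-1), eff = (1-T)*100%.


r = 14.1 / 7.7 = 1.83117
r^2 - 1 = 1.83117^2 - 1 = 2.35318
T = 1/2.35318 = 0.424957
Efficiency = (1 - 0.424957)*100 = 57.504 %


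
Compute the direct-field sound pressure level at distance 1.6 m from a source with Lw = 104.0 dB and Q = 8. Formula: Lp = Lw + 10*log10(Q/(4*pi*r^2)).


4*pi*r^2 = 4*pi*1.6^2 = 32.1699 m^2
Q / (4*pi*r^2) = 8 / 32.1699 = 0.24868
Lp = 104.0 + 10*log10(0.24868) = 97.956 dB


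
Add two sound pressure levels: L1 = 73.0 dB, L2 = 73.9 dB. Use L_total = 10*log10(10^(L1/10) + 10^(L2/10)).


10^(73.0/10) = 1.99526e+07
10^(73.9/10) = 2.45471e+07
Sum = 1.99526e+07 + 2.45471e+07 = 4.44997e+07
L_total = 10*log10(4.44997e+07) = 76.484 dB


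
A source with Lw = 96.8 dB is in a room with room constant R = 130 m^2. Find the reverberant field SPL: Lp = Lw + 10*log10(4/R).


4/R = 4/130 = 0.0307692
Lp = 96.8 + 10*log10(0.0307692) = 81.681 dB


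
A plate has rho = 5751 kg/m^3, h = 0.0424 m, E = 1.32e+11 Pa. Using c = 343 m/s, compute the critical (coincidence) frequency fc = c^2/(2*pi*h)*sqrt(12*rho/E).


12*rho/E = 12*5751/1.32e+11 = 5.22818e-07
sqrt(12*rho/E) = sqrt(5.22818e-07) = 0.000723062
c^2/(2*pi*h) = 343^2/(2*pi*0.0424) = 441614
fc = 441614 * 0.000723062 = 319.31 Hz


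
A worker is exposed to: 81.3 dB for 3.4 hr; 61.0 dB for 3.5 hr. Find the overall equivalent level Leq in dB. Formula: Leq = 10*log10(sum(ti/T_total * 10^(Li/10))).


T_total = 3.4 + 3.5 = 6.9 hr
(3.4/6.9) * 10^(81.3/10) = 6.64706e+07
(3.5/6.9) * 10^(61.0/10) = 638585
Sum = 6.64706e+07 + 638585 = 6.71092e+07
Leq = 10*log10(6.71092e+07) = 78.268 dB


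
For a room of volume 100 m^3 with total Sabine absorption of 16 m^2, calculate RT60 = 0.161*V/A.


RT60 = 0.161 * 100 / 16 = 1.0063 s


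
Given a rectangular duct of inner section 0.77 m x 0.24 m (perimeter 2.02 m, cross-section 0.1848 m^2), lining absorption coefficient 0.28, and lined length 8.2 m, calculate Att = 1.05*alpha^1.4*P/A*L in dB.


alpha^1.4 = 0.28^1.4 = 0.168276
Attenuation rate = 1.05 * alpha^1.4 * P / A
= 1.05 * 0.168276 * 2.02 / 0.1848 = 1.93135 dB/m
Total Att = 1.93135 * 8.2 = 15.837 dB


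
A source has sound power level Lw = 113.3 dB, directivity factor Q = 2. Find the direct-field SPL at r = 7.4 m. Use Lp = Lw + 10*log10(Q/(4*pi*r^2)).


4*pi*r^2 = 4*pi*7.4^2 = 688.134 m^2
Q / (4*pi*r^2) = 2 / 688.134 = 0.00290641
Lp = 113.3 + 10*log10(0.00290641) = 87.934 dB


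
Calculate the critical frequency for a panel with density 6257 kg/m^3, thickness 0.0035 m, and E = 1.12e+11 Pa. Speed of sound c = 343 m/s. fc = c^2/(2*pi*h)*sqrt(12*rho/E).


12*rho/E = 12*6257/1.12e+11 = 6.70393e-07
sqrt(12*rho/E) = sqrt(6.70393e-07) = 0.000818775
c^2/(2*pi*h) = 343^2/(2*pi*0.0035) = 5.34983e+06
fc = 5.34983e+06 * 0.000818775 = 4380.3 Hz


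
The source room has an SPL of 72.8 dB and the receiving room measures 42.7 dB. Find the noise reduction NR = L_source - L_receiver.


NR = L_source - L_receiver (difference between source and receiving room levels)
NR = 72.8 - 42.7 = 30.1 dB


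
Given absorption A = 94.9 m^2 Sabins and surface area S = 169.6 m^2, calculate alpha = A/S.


Absorption coefficient = absorbed power / incident power
alpha = A / S = 94.9 / 169.6 = 0.55955


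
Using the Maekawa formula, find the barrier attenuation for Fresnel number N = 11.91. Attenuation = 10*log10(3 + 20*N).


3 + 20*N = 3 + 20*11.91 = 241.2
Att = 10*log10(241.2) = 23.824 dB


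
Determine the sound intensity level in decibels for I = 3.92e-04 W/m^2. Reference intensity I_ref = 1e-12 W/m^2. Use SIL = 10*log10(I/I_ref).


I / I_ref = 3.92e-04 / 1e-12 = 3.92e+08
SIL = 10 * log10(3.92e+08) = 85.933 dB


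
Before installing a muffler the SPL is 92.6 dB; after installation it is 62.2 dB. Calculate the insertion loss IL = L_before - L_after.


Insertion loss = SPL without muffler - SPL with muffler
IL = 92.6 - 62.2 = 30.4 dB


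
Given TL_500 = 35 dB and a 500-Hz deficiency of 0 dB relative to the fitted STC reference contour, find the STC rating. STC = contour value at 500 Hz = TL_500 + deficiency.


By ASTM E413, STC = value of the fitted reference contour at 500 Hz.
Contour value at 500 Hz = TL_500 + deficiency = 35 + 0 = 35
STC = 35


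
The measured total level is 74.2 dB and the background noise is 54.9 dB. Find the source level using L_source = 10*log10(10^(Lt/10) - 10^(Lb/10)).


10^(74.2/10) = 2.63027e+07
10^(54.9/10) = 309030
Difference = 2.63027e+07 - 309030 = 2.59937e+07
L_source = 10*log10(2.59937e+07) = 74.149 dB


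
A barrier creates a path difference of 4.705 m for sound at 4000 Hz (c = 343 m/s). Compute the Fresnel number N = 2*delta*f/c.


N = 2*delta*f/c = 2*delta/lambda, where lambda = c/f
lambda = 343 / 4000 = 0.08575 m
N = 2 * 4.705 / 0.08575 = 109.74


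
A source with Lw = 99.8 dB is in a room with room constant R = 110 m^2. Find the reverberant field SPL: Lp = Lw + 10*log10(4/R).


4/R = 4/110 = 0.0363636
Lp = 99.8 + 10*log10(0.0363636) = 85.407 dB


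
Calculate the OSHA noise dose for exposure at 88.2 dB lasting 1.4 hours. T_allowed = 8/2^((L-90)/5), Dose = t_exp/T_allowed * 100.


T_allowed = 8 / 2^((88.2 - 90)/5) = 10.2674 hr
Dose = 1.4 / 10.2674 * 100 = 13.635 %


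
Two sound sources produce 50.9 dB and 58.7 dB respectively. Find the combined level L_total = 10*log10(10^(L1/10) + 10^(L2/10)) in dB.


10^(50.9/10) = 123027
10^(58.7/10) = 741310
Sum = 123027 + 741310 = 864337
L_total = 10*log10(864337) = 59.367 dB


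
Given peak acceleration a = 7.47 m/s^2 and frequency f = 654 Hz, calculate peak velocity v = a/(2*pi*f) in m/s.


omega = 2*pi*f = 2*pi*654 = 4109.2 rad/s
v = a / omega = 7.47 / 4109.2 = 0.0018179 m/s


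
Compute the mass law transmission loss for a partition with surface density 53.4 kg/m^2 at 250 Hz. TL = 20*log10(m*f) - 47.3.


m * f = 53.4 * 250 = 13350
20*log10(13350) = 82.5096 dB
TL = 82.5096 - 47.3 = 35.21 dB


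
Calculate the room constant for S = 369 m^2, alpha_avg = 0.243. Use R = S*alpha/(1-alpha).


R = 369 * 0.243 / (1 - 0.243) = 118.45 m^2


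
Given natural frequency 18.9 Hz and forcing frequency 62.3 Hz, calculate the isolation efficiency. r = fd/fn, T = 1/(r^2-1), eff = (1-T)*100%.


r = 62.3 / 18.9 = 3.2963
r^2 - 1 = 3.2963^2 - 1 = 9.86559
T = 1/9.86559 = 0.101362
Efficiency = (1 - 0.101362)*100 = 89.864 %


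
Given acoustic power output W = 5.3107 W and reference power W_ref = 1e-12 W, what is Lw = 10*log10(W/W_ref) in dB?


W / W_ref = 5.3107 / 1e-12 = 5.3107e+12
Lw = 10 * log10(5.3107e+12) = 127.25 dB


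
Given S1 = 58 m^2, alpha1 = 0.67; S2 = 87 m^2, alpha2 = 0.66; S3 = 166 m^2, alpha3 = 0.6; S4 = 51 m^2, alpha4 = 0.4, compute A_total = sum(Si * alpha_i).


58 * 0.67 = 38.86
87 * 0.66 = 57.42
166 * 0.6 = 99.6
51 * 0.4 = 20.4
A_total = 38.86 + 57.42 + 99.6 + 20.4 = 216.28 m^2


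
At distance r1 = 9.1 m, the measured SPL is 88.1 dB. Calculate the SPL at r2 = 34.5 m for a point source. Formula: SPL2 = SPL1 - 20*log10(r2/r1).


r2/r1 = 34.5/9.1 = 3.79121
Correction = 20*log10(3.79121) = 11.5756 dB
SPL2 = 88.1 - 11.5756 = 76.524 dB


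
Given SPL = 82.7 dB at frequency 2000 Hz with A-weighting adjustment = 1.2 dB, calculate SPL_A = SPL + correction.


A-weighting table: 2000 Hz -> 1.2 dB correction
SPL_A = SPL + correction = 82.7 + (1.2) = 83.9 dBA


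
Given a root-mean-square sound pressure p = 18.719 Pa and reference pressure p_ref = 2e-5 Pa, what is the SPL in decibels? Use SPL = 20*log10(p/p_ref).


p / p_ref = 18.719 / 2e-5 = 935950
SPL = 20 * log10(935950) = 119.43 dB


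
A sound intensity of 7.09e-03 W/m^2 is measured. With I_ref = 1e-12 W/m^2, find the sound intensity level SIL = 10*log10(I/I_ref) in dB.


I / I_ref = 7.09e-03 / 1e-12 = 7.09e+09
SIL = 10 * log10(7.09e+09) = 98.506 dB


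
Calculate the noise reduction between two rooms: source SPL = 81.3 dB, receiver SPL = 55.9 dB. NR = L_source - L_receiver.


NR = L_source - L_receiver (difference between source and receiving room levels)
NR = 81.3 - 55.9 = 25.4 dB


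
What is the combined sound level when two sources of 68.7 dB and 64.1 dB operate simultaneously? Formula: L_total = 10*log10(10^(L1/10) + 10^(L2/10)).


10^(68.7/10) = 7.4131e+06
10^(64.1/10) = 2.5704e+06
Sum = 7.4131e+06 + 2.5704e+06 = 9.9835e+06
L_total = 10*log10(9.9835e+06) = 69.993 dB


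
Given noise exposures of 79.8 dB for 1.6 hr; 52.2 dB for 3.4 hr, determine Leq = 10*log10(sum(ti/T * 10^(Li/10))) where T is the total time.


T_total = 1.6 + 3.4 = 5.0 hr
(1.6/5.0) * 10^(79.8/10) = 3.05598e+07
(3.4/5.0) * 10^(52.2/10) = 112852
Sum = 3.05598e+07 + 112852 = 3.06727e+07
Leq = 10*log10(3.06727e+07) = 74.868 dB


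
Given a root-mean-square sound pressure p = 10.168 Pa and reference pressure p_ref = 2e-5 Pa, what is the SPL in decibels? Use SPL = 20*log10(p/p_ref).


p / p_ref = 10.168 / 2e-5 = 508400
SPL = 20 * log10(508400) = 114.12 dB


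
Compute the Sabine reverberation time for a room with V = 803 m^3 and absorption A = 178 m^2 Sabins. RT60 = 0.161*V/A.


RT60 = 0.161 * 803 / 178 = 0.72631 s


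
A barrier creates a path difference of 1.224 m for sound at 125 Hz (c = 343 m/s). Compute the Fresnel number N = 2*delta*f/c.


N = 2*delta*f/c = 2*delta/lambda, where lambda = c/f
lambda = 343 / 125 = 2.744 m
N = 2 * 1.224 / 2.744 = 0.89213


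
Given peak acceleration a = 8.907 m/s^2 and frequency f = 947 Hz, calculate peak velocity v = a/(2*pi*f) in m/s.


omega = 2*pi*f = 2*pi*947 = 5950.18 rad/s
v = a / omega = 8.907 / 5950.18 = 0.0014969 m/s


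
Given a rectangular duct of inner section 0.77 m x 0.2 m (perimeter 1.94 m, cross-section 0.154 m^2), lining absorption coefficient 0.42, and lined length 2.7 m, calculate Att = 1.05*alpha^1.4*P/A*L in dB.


alpha^1.4 = 0.42^1.4 = 0.296858
Attenuation rate = 1.05 * alpha^1.4 * P / A
= 1.05 * 0.296858 * 1.94 / 0.154 = 3.92662 dB/m
Total Att = 3.92662 * 2.7 = 10.602 dB


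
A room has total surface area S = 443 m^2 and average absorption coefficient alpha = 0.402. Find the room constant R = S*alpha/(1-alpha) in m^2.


R = 443 * 0.402 / (1 - 0.402) = 297.8 m^2


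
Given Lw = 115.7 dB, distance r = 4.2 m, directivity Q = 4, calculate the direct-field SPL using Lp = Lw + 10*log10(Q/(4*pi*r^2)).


4*pi*r^2 = 4*pi*4.2^2 = 221.671 m^2
Q / (4*pi*r^2) = 4 / 221.671 = 0.0180448
Lp = 115.7 + 10*log10(0.0180448) = 98.264 dB


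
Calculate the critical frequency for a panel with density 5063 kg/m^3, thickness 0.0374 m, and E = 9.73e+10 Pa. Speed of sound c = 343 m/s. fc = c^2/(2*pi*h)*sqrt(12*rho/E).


12*rho/E = 12*5063/9.73e+10 = 6.24419e-07
sqrt(12*rho/E) = sqrt(6.24419e-07) = 0.000790202
c^2/(2*pi*h) = 343^2/(2*pi*0.0374) = 500653
fc = 500653 * 0.000790202 = 395.62 Hz


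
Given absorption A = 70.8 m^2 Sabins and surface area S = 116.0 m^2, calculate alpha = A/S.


Absorption coefficient = absorbed power / incident power
alpha = A / S = 70.8 / 116.0 = 0.61034


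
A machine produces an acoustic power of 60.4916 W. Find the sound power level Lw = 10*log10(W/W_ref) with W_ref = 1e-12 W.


W / W_ref = 60.4916 / 1e-12 = 6.04916e+13
Lw = 10 * log10(6.04916e+13) = 137.82 dB


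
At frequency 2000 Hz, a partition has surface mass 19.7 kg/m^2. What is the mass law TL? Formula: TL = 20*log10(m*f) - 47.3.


m * f = 19.7 * 2000 = 39400
20*log10(39400) = 91.9099 dB
TL = 91.9099 - 47.3 = 44.61 dB


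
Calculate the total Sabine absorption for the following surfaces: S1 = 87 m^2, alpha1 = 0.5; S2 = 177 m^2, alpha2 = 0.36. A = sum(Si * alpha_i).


87 * 0.5 = 43.5
177 * 0.36 = 63.72
A_total = 43.5 + 63.72 = 107.22 m^2


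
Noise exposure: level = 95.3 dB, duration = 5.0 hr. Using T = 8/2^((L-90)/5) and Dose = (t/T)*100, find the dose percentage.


T_allowed = 8 / 2^((95.3 - 90)/5) = 3.83706 hr
Dose = 5.0 / 3.83706 * 100 = 130.31 %


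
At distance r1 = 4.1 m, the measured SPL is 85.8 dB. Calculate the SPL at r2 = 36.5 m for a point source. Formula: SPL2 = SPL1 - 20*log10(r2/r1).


r2/r1 = 36.5/4.1 = 8.90244
Correction = 20*log10(8.90244) = 18.9902 dB
SPL2 = 85.8 - 18.9902 = 66.81 dB


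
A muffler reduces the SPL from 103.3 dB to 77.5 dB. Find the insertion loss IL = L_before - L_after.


Insertion loss = SPL without muffler - SPL with muffler
IL = 103.3 - 77.5 = 25.8 dB


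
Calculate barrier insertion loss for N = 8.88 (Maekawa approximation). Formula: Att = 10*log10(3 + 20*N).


3 + 20*N = 3 + 20*8.88 = 180.6
Att = 10*log10(180.6) = 22.567 dB


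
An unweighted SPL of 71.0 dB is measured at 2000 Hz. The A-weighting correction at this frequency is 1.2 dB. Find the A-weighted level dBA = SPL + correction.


A-weighting table: 2000 Hz -> 1.2 dB correction
SPL_A = SPL + correction = 71.0 + (1.2) = 72.2 dBA


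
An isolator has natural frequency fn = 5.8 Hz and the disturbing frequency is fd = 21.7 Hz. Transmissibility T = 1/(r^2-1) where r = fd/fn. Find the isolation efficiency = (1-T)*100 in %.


r = 21.7 / 5.8 = 3.74138
r^2 - 1 = 3.74138^2 - 1 = 12.9979
T = 1/12.9979 = 0.0769355
Efficiency = (1 - 0.0769355)*100 = 92.306 %


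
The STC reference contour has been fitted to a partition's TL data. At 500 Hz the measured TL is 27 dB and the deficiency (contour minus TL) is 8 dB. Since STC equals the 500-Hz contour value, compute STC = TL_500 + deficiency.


By ASTM E413, STC = value of the fitted reference contour at 500 Hz.
Contour value at 500 Hz = TL_500 + deficiency = 27 + 8 = 35
STC = 35


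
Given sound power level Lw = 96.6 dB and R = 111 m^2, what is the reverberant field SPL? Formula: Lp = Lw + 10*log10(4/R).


4/R = 4/111 = 0.036036
Lp = 96.6 + 10*log10(0.036036) = 82.167 dB


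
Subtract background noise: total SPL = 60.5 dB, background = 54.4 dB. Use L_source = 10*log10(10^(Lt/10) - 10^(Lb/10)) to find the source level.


10^(60.5/10) = 1.12202e+06
10^(54.4/10) = 275423
Difference = 1.12202e+06 - 275423 = 846597
L_source = 10*log10(846597) = 59.277 dB


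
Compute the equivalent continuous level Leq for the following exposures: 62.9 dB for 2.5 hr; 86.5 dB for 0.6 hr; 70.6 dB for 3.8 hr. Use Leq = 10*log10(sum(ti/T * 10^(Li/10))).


T_total = 2.5 + 0.6 + 3.8 = 6.9 hr
(2.5/6.9) * 10^(62.9/10) = 706465
(0.6/6.9) * 10^(86.5/10) = 3.88421e+07
(3.8/6.9) * 10^(70.6/10) = 6.32316e+06
Sum = 706465 + 3.88421e+07 + 6.32316e+06 = 4.58717e+07
Leq = 10*log10(4.58717e+07) = 76.615 dB


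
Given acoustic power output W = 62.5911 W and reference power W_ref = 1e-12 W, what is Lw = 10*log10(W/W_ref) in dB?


W / W_ref = 62.5911 / 1e-12 = 6.25911e+13
Lw = 10 * log10(6.25911e+13) = 137.97 dB


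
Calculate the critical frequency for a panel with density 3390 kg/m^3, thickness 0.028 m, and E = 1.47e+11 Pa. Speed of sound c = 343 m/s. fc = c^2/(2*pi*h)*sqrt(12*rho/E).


12*rho/E = 12*3390/1.47e+11 = 2.76735e-07
sqrt(12*rho/E) = sqrt(2.76735e-07) = 0.000526056
c^2/(2*pi*h) = 343^2/(2*pi*0.028) = 668729
fc = 668729 * 0.000526056 = 351.79 Hz


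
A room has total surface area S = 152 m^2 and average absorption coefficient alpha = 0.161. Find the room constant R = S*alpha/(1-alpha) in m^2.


R = 152 * 0.161 / (1 - 0.161) = 29.168 m^2


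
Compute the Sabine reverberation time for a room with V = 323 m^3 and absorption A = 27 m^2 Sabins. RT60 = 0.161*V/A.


RT60 = 0.161 * 323 / 27 = 1.926 s


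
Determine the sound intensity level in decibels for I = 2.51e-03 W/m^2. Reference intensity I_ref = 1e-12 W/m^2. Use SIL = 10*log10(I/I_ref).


I / I_ref = 2.51e-03 / 1e-12 = 2.51e+09
SIL = 10 * log10(2.51e+09) = 93.997 dB


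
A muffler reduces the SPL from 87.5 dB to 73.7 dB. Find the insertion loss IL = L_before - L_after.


Insertion loss = SPL without muffler - SPL with muffler
IL = 87.5 - 73.7 = 13.8 dB


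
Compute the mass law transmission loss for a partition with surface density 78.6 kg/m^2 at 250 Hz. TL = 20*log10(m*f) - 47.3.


m * f = 78.6 * 250 = 19650
20*log10(19650) = 85.8673 dB
TL = 85.8673 - 47.3 = 38.567 dB


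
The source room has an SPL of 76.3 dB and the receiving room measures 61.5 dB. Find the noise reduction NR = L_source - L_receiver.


NR = L_source - L_receiver (difference between source and receiving room levels)
NR = 76.3 - 61.5 = 14.8 dB


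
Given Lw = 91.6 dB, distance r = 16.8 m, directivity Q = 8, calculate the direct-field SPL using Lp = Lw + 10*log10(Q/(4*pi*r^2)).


4*pi*r^2 = 4*pi*16.8^2 = 3546.73 m^2
Q / (4*pi*r^2) = 8 / 3546.73 = 0.0022556
Lp = 91.6 + 10*log10(0.0022556) = 65.133 dB


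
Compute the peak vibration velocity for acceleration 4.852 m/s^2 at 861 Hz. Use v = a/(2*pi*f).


omega = 2*pi*f = 2*pi*861 = 5409.82 rad/s
v = a / omega = 4.852 / 5409.82 = 0.00089689 m/s


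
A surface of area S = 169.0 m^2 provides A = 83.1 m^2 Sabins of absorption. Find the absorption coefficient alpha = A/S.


Absorption coefficient = absorbed power / incident power
alpha = A / S = 83.1 / 169.0 = 0.49172


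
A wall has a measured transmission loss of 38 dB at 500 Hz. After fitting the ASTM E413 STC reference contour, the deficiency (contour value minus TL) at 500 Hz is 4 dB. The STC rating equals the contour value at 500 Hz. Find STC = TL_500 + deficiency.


By ASTM E413, STC = value of the fitted reference contour at 500 Hz.
Contour value at 500 Hz = TL_500 + deficiency = 38 + 4 = 42
STC = 42


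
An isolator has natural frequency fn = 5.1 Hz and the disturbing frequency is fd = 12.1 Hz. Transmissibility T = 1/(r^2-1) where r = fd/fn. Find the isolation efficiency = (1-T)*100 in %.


r = 12.1 / 5.1 = 2.37255
r^2 - 1 = 2.37255^2 - 1 = 4.62899
T = 1/4.62899 = 0.21603
Efficiency = (1 - 0.21603)*100 = 78.397 %


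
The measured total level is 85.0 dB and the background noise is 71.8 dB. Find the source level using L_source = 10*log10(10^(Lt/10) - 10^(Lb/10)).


10^(85.0/10) = 3.16228e+08
10^(71.8/10) = 1.51356e+07
Difference = 3.16228e+08 - 1.51356e+07 = 3.01092e+08
L_source = 10*log10(3.01092e+08) = 84.787 dB


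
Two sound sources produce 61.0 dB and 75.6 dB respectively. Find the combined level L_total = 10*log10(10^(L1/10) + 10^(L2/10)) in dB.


10^(61.0/10) = 1.25893e+06
10^(75.6/10) = 3.63078e+07
Sum = 1.25893e+06 + 3.63078e+07 = 3.75667e+07
L_total = 10*log10(3.75667e+07) = 75.748 dB


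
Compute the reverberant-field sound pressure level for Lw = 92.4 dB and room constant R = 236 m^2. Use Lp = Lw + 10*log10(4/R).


4/R = 4/236 = 0.0169492
Lp = 92.4 + 10*log10(0.0169492) = 74.691 dB


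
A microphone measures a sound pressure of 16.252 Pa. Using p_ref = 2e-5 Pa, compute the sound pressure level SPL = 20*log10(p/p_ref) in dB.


p / p_ref = 16.252 / 2e-5 = 812600
SPL = 20 * log10(812600) = 118.2 dB


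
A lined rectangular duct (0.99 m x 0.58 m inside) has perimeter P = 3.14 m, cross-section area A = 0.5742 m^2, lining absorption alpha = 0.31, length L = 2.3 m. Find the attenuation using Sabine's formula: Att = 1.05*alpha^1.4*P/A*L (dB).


alpha^1.4 = 0.31^1.4 = 0.194047
Attenuation rate = 1.05 * alpha^1.4 * P / A
= 1.05 * 0.194047 * 3.14 / 0.5742 = 1.1142 dB/m
Total Att = 1.1142 * 2.3 = 2.5627 dB


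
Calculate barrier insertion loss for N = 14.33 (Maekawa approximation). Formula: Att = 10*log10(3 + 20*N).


3 + 20*N = 3 + 20*14.33 = 289.6
Att = 10*log10(289.6) = 24.618 dB


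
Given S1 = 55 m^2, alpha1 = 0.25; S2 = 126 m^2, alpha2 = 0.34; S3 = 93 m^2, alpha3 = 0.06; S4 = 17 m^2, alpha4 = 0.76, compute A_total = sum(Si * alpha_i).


55 * 0.25 = 13.75
126 * 0.34 = 42.84
93 * 0.06 = 5.58
17 * 0.76 = 12.92
A_total = 13.75 + 42.84 + 5.58 + 12.92 = 75.09 m^2


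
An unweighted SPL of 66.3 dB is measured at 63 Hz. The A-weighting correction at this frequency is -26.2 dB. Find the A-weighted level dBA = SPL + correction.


A-weighting table: 63 Hz -> -26.2 dB correction
SPL_A = SPL + correction = 66.3 + (-26.2) = 40.1 dBA


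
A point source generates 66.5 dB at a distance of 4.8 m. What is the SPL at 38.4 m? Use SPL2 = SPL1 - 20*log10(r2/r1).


r2/r1 = 38.4/4.8 = 8
Correction = 20*log10(8) = 18.0618 dB
SPL2 = 66.5 - 18.0618 = 48.438 dB


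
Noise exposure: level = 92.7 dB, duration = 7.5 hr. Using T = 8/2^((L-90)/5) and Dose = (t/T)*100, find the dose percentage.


T_allowed = 8 / 2^((92.7 - 90)/5) = 5.50217 hr
Dose = 7.5 / 5.50217 * 100 = 136.31 %


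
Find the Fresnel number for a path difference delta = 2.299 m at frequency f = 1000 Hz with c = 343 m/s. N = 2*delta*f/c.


N = 2*delta*f/c = 2*delta/lambda, where lambda = c/f
lambda = 343 / 1000 = 0.343 m
N = 2 * 2.299 / 0.343 = 13.405


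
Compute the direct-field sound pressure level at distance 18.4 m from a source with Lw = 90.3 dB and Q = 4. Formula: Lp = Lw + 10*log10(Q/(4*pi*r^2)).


4*pi*r^2 = 4*pi*18.4^2 = 4254.47 m^2
Q / (4*pi*r^2) = 4 / 4254.47 = 0.000940188
Lp = 90.3 + 10*log10(0.000940188) = 60.032 dB


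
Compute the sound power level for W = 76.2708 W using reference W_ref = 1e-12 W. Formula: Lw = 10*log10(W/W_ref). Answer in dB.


W / W_ref = 76.2708 / 1e-12 = 7.62708e+13
Lw = 10 * log10(7.62708e+13) = 138.82 dB


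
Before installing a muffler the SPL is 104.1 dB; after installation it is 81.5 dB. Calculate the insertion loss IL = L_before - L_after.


Insertion loss = SPL without muffler - SPL with muffler
IL = 104.1 - 81.5 = 22.6 dB


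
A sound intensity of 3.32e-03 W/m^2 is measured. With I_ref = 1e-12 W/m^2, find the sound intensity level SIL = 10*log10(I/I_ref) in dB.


I / I_ref = 3.32e-03 / 1e-12 = 3.32e+09
SIL = 10 * log10(3.32e+09) = 95.211 dB


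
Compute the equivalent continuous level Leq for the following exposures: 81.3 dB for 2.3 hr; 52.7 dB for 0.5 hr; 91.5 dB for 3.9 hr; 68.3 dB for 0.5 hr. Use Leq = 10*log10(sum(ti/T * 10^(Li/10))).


T_total = 2.3 + 0.5 + 3.9 + 0.5 = 7.2 hr
(2.3/7.2) * 10^(81.3/10) = 4.30919e+07
(0.5/7.2) * 10^(52.7/10) = 12931.2
(3.9/7.2) * 10^(91.5/10) = 7.65125e+08
(0.5/7.2) * 10^(68.3/10) = 469502
Sum = 4.30919e+07 + 12931.2 + 7.65125e+08 + 469502 = 8.08699e+08
Leq = 10*log10(8.08699e+08) = 89.078 dB


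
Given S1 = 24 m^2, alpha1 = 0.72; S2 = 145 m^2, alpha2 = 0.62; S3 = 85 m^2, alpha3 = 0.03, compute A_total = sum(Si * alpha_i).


24 * 0.72 = 17.28
145 * 0.62 = 89.9
85 * 0.03 = 2.55
A_total = 17.28 + 89.9 + 2.55 = 109.73 m^2


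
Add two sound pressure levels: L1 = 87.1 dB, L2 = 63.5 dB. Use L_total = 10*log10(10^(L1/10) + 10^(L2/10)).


10^(87.1/10) = 5.12861e+08
10^(63.5/10) = 2.23872e+06
Sum = 5.12861e+08 + 2.23872e+06 = 5.151e+08
L_total = 10*log10(5.151e+08) = 87.119 dB


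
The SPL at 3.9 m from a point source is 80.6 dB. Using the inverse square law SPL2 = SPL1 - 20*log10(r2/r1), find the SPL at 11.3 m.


r2/r1 = 11.3/3.9 = 2.89744
Correction = 20*log10(2.89744) = 9.24029 dB
SPL2 = 80.6 - 9.24029 = 71.36 dB
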